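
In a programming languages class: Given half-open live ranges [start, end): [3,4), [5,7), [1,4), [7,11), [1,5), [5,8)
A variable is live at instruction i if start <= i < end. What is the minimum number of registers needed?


Live ranges:
  Var0: [3, 4)
  Var1: [5, 7)
  Var2: [1, 4)
  Var3: [7, 11)
  Var4: [1, 5)
  Var5: [5, 8)
Sweep-line events (position, delta, active):
  pos=1 start -> active=1
  pos=1 start -> active=2
  pos=3 start -> active=3
  pos=4 end -> active=2
  pos=4 end -> active=1
  pos=5 end -> active=0
  pos=5 start -> active=1
  pos=5 start -> active=2
  pos=7 end -> active=1
  pos=7 start -> active=2
  pos=8 end -> active=1
  pos=11 end -> active=0
Maximum simultaneous active: 3
Minimum registers needed: 3

3


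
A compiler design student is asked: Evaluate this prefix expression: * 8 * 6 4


Parsing prefix expression: * 8 * 6 4
Step 1: Innermost operation '* 6 4'
  6 * 4 = 24
Step 2: Outer operation '* 8 [24]'
  8 * 24 = 192

192


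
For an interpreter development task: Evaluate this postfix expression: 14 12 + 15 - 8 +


Processing tokens left to right:
Push 14, Push 12
Pop 14 and 12, compute 14 + 12 = 26, push 26
Push 15
Pop 26 and 15, compute 26 - 15 = 11, push 11
Push 8
Pop 11 and 8, compute 11 + 8 = 19, push 19
Stack result: 19

19


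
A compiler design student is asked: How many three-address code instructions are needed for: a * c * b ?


Expression: a * c * b
Generating three-address code (respecting * over +/- precedence):
  Instruction 1: t1 = a * c
  Instruction 2: t2 = t1 * b
Total instructions: 2

2


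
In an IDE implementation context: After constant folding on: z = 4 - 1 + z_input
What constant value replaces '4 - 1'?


Identifying constant sub-expression:
  Original: z = 4 - 1 + z_input
  4 and 1 are both compile-time constants
  Evaluating: 4 - 1 = 3
  After folding: z = 3 + z_input

3


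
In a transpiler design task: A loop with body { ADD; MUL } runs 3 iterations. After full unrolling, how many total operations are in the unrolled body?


Loop body operations: ADD, MUL (2 ops per iteration)
Unrolling 3 iterations:
  Iteration 1: ADD, MUL (2 ops)
  Iteration 2: ADD, MUL (2 ops)
  Iteration 3: ADD, MUL (2 ops)
Total: 3 iterations * 2 ops/iter = 6 operations

6


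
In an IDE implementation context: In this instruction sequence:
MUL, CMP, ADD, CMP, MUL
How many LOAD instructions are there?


Scanning instruction sequence for LOAD:
  Position 1: MUL
  Position 2: CMP
  Position 3: ADD
  Position 4: CMP
  Position 5: MUL
Matches at positions: []
Total LOAD count: 0

0


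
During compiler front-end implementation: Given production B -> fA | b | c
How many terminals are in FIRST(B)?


Production: B -> fA | b | c
Examining each alternative for leading terminals:
  B -> fA : first terminal = 'f'
  B -> b : first terminal = 'b'
  B -> c : first terminal = 'c'
FIRST(B) = {b, c, f}
Count: 3

3


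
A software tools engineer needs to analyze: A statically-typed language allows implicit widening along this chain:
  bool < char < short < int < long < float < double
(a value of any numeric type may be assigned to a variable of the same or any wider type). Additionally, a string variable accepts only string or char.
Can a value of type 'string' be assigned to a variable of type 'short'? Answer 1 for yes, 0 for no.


Target variable type: short
Source value type: string
Rule: string cannot widen to any numeric type
Result: 0

0


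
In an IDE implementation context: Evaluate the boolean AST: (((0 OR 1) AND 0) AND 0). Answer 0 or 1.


Step 1: Evaluate inner node
  0 OR 1 = 1
Step 2: Evaluate next node
  1 AND 0 = 0
Step 3: Evaluate root node
  0 AND 0 = 0

0


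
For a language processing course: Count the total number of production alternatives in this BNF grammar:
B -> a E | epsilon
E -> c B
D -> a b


Counting alternatives per rule:
  B: 2 alternative(s)
  E: 1 alternative(s)
  D: 1 alternative(s)
Sum: 2 + 1 + 1 = 4

4


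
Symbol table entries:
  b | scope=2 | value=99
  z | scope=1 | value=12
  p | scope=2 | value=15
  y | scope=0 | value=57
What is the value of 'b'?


Searching symbol table for 'b':
  b | scope=2 | value=99 <- MATCH
  z | scope=1 | value=12
  p | scope=2 | value=15
  y | scope=0 | value=57
Found 'b' at scope 2 with value 99

99


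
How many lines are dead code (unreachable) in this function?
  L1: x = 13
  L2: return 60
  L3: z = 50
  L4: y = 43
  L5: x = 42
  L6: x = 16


Analyzing control flow:
  L1: reachable (before return)
  L2: reachable (return statement)
  L3: DEAD (after return at L2)
  L4: DEAD (after return at L2)
  L5: DEAD (after return at L2)
  L6: DEAD (after return at L2)
Return at L2, total lines = 6
Dead lines: L3 through L6
Count: 4

4


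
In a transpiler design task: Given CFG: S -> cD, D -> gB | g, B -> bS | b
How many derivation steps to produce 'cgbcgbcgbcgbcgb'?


Grammar: S -> cD, D -> gB | g, B -> bS | b
Deriving 'cgbcgbcgbcgbcgb':
Step 1: S -> cD => cD
Step 2: D -> gB => cgB
Step 3: B -> bS => cgbS
Step 4: S -> cD => cgbcD
Step 5: D -> gB => cgbcgB
Step 6: B -> bS => cgbcgbS
Step 7: S -> cD => cgbcgbcD
Step 8: D -> gB => cgbcgbcgB
Step 9: B -> bS => cgbcgbcgbS
Step 10: S -> cD => cgbcgbcgbcD
Step 11: D -> gB => cgbcgbcgbcgB
Step 12: B -> bS => cgbcgbcgbcgbS
Step 13: S -> cD => cgbcgbcgbcgbcD
Step 14: D -> gB => cgbcgbcgbcgbcgB
Step 15: B -> b => cgbcgbcgbcgbcgb
Total derivation steps: 15

15


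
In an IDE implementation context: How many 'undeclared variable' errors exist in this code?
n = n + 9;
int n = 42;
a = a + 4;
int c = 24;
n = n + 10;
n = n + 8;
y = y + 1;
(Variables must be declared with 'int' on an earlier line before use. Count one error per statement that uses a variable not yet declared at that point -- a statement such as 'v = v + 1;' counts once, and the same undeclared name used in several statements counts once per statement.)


Scanning code line by line:
  Line 1: use 'n' -> ERROR (undeclared)
  Line 2: declare 'n' -> declared = ['n']
  Line 3: use 'a' -> ERROR (undeclared)
  Line 4: declare 'c' -> declared = ['c', 'n']
  Line 5: use 'n' -> OK (declared)
  Line 6: use 'n' -> OK (declared)
  Line 7: use 'y' -> ERROR (undeclared)
Total undeclared variable errors: 3

3


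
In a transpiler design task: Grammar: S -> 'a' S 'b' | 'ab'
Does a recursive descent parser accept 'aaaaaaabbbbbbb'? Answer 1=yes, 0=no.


Grammar accepts strings of the form a^n b^n (n >= 1)
Word: 'aaaaaaabbbbbbb'
Counting: 7 a's and 7 b's
Check: 7 == 7? Yes
Derivation (S -> aSb applied 6 time(s), then S -> ab): S => aSb => aaSbb => aaaSbbb => aaaaSbbbb => aaaaaSbbbbb => aaaaaaSbbbbbb => aaaaaaabbbbbbb
Accepted

1


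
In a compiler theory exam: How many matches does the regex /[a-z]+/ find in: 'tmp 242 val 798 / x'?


Pattern: /[a-z]+/ (identifiers)
Input: 'tmp 242 val 798 / x'
Scanning for matches:
  Match 1: 'tmp'
  Match 2: 'val'
  Match 3: 'x'
Total matches: 3

3


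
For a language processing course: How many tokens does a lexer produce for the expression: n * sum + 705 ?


Scanning 'n * sum + 705'
Token 1: 'n' -> identifier
Token 2: '*' -> operator
Token 3: 'sum' -> identifier
Token 4: '+' -> operator
Token 5: '705' -> integer_literal
Total tokens: 5

5


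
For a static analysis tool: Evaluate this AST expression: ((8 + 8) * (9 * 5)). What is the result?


Expression: ((8 + 8) * (9 * 5))
Evaluating step by step:
  8 + 8 = 16
  9 * 5 = 45
  16 * 45 = 720
Result: 720

720


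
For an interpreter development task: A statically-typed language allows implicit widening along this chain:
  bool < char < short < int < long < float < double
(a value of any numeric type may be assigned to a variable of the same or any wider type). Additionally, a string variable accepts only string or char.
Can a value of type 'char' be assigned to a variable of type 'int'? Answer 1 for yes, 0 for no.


Target variable type: int
Source value type: char
Numeric ranks: char=1, int=3
Widening allowed iff rank(source) <= rank(target): 1 <= 3? Yes
Result: 1

1


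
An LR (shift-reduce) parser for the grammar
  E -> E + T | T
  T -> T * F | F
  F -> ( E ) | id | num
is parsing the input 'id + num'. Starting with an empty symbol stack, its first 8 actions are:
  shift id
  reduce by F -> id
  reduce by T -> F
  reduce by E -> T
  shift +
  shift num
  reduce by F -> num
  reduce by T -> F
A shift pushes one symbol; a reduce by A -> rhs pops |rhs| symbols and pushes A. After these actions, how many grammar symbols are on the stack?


Tracking the symbol stack through each action:
  Action 1: shift 'id' : push -> stack = [id] (size 1)
  Action 2: reduce by F -> id : pop 1, push F -> stack = [F] (size 1)
  Action 3: reduce by T -> F : pop 1, push T -> stack = [T] (size 1)
  Action 4: reduce by E -> T : pop 1, push E -> stack = [E] (size 1)
  Action 5: shift '+' : push -> stack = [E, +] (size 2)
  Action 6: shift 'num' : push -> stack = [E, +, num] (size 3)
  Action 7: reduce by F -> num : pop 1, push F -> stack = [E, +, F] (size 3)
  Action 8: reduce by T -> F : pop 1, push T -> stack = [E, +, T] (size 3)
Final stack size: 3

3


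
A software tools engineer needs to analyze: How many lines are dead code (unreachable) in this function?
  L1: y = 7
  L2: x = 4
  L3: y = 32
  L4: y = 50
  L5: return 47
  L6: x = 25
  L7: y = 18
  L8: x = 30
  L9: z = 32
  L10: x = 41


Analyzing control flow:
  L1: reachable (before return)
  L2: reachable (before return)
  L3: reachable (before return)
  L4: reachable (before return)
  L5: reachable (return statement)
  L6: DEAD (after return at L5)
  L7: DEAD (after return at L5)
  L8: DEAD (after return at L5)
  L9: DEAD (after return at L5)
  L10: DEAD (after return at L5)
Return at L5, total lines = 10
Dead lines: L6 through L10
Count: 5

5


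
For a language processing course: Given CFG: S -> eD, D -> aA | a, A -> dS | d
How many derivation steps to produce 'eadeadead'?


Grammar: S -> eD, D -> aA | a, A -> dS | d
Deriving 'eadeadead':
Step 1: S -> eD => eD
Step 2: D -> aA => eaA
Step 3: A -> dS => eadS
Step 4: S -> eD => eadeD
Step 5: D -> aA => eadeaA
Step 6: A -> dS => eadeadS
Step 7: S -> eD => eadeadeD
Step 8: D -> aA => eadeadeaA
Step 9: A -> d => eadeadead
Total derivation steps: 9

9


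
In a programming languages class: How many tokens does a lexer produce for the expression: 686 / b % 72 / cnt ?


Scanning '686 / b % 72 / cnt'
Token 1: '686' -> integer_literal
Token 2: '/' -> operator
Token 3: 'b' -> identifier
Token 4: '%' -> operator
Token 5: '72' -> integer_literal
Token 6: '/' -> operator
Token 7: 'cnt' -> identifier
Total tokens: 7

7


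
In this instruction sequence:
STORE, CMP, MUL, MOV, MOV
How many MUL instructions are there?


Scanning instruction sequence for MUL:
  Position 1: STORE
  Position 2: CMP
  Position 3: MUL <- MATCH
  Position 4: MOV
  Position 5: MOV
Matches at positions: [3]
Total MUL count: 1

1


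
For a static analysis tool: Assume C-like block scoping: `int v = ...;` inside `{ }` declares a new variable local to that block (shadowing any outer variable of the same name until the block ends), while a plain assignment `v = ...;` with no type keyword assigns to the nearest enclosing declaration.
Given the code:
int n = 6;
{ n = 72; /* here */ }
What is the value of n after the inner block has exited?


Analyzing scoping rules:
Outer scope: declares n = 6
Inner block: 'n = 72;' has no type keyword, so it is an assignment to the outer n (no shadowing)
The assignment changed the outer variable itself, so the new value persists after the block -> 72
Result: 72

72


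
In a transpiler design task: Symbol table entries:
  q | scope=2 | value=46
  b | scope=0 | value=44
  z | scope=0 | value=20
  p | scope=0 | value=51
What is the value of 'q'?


Searching symbol table for 'q':
  q | scope=2 | value=46 <- MATCH
  b | scope=0 | value=44
  z | scope=0 | value=20
  p | scope=0 | value=51
Found 'q' at scope 2 with value 46

46


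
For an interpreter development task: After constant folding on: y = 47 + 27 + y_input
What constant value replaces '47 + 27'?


Identifying constant sub-expression:
  Original: y = 47 + 27 + y_input
  47 and 27 are both compile-time constants
  Evaluating: 47 + 27 = 74
  After folding: y = 74 + y_input

74


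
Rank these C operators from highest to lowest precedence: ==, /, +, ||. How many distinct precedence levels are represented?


Looking up precedence for each operator:
  == -> precedence 3
  / -> precedence 6
  + -> precedence 5
  || -> precedence 1
Sorted highest to lowest: /, +, ==, ||
Distinct precedence values: [6, 5, 3, 1]
Number of distinct levels: 4

4


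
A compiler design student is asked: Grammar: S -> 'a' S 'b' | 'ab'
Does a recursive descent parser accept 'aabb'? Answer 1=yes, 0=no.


Grammar accepts strings of the form a^n b^n (n >= 1)
Word: 'aabb'
Counting: 2 a's and 2 b's
Check: 2 == 2? Yes
Derivation (S -> aSb applied 1 time(s), then S -> ab): S => aSb => aabb
Accepted

1


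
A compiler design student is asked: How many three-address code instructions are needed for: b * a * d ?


Expression: b * a * d
Generating three-address code (respecting * over +/- precedence):
  Instruction 1: t1 = b * a
  Instruction 2: t2 = t1 * d
Total instructions: 2

2


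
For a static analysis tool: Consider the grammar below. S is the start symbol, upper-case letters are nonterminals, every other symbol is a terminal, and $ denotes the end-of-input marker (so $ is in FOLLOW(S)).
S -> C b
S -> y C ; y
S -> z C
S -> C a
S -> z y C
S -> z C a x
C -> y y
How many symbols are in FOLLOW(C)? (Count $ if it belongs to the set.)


S is the start symbol and does not occur in any rule body, so FOLLOW(S) = {$}.
Examining every occurrence of C in a rule body:
  S -> C b : C is followed by terminal 'b' -> add 'b'
  S -> y C ; y : C is followed by terminal ';' -> add ';'
  S -> z C : C is at the right end -> add FOLLOW(S) = {$}
  S -> C a : C is followed by terminal 'a' -> add 'a'
  S -> z y C : C is at the right end -> add FOLLOW(S) = {$} (already in the set)
  S -> z C a x : C is followed by terminal 'a' -> add 'a' (already in the set)
  C -> y y : C does not occur in the body -> contributes nothing
FOLLOW(C) = {;, a, b, $}
Count: 4

4


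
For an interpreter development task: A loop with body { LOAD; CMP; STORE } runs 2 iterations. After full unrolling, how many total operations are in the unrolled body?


Loop body operations: LOAD, CMP, STORE (3 ops per iteration)
Unrolling 2 iterations:
  Iteration 1: LOAD, CMP, STORE (3 ops)
  Iteration 2: LOAD, CMP, STORE (3 ops)
Total: 2 iterations * 3 ops/iter = 6 operations

6


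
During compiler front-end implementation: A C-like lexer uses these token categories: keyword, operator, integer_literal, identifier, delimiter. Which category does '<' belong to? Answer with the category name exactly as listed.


Token: '<'
Checking categories:
  identifier: no
  integer_literal: no
  operator: YES
  keyword: no
  delimiter: no
Category: operator

operator


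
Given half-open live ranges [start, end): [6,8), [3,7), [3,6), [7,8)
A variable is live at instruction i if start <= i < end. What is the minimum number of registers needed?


Live ranges:
  Var0: [6, 8)
  Var1: [3, 7)
  Var2: [3, 6)
  Var3: [7, 8)
Sweep-line events (position, delta, active):
  pos=3 start -> active=1
  pos=3 start -> active=2
  pos=6 end -> active=1
  pos=6 start -> active=2
  pos=7 end -> active=1
  pos=7 start -> active=2
  pos=8 end -> active=1
  pos=8 end -> active=0
Maximum simultaneous active: 2
Minimum registers needed: 2

2


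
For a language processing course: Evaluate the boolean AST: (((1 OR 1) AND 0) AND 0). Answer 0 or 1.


Step 1: Evaluate inner node
  1 OR 1 = 1
Step 2: Evaluate next node
  1 AND 0 = 0
Step 3: Evaluate root node
  0 AND 0 = 0

0


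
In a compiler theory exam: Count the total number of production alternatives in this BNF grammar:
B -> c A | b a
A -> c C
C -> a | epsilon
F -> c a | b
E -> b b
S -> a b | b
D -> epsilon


Counting alternatives per rule:
  B: 2 alternative(s)
  A: 1 alternative(s)
  C: 2 alternative(s)
  F: 2 alternative(s)
  E: 1 alternative(s)
  S: 2 alternative(s)
  D: 1 alternative(s)
Sum: 2 + 1 + 2 + 2 + 1 + 2 + 1 = 11

11


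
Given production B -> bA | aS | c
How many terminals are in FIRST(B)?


Production: B -> bA | aS | c
Examining each alternative for leading terminals:
  B -> bA : first terminal = 'b'
  B -> aS : first terminal = 'a'
  B -> c : first terminal = 'c'
FIRST(B) = {a, b, c}
Count: 3

3


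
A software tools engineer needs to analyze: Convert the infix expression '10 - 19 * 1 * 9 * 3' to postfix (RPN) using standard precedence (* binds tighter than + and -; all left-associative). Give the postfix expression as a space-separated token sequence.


Applying the shunting-yard algorithm:
  Operand 10 -> output
  Push '-' onto operator stack -> op-stack: [-]
  Operand 19 -> output
  Push '*' onto operator stack -> op-stack: [-, *]
  Operand 1 -> output
  See '*' (prec 2); top '*' (prec 2) >= it -> pop '*' to output
  Push '*' onto operator stack -> op-stack: [-, *]
  Operand 9 -> output
  See '*' (prec 2); top '*' (prec 2) >= it -> pop '*' to output
  Push '*' onto operator stack -> op-stack: [-, *]
  Operand 3 -> output
  End of input: pop '*' to output
  End of input: pop '-' to output
Postfix result: 10 19 1 * 9 * 3 * -

10 19 1 * 9 * 3 * -


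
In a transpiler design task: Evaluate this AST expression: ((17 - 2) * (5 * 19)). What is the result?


Expression: ((17 - 2) * (5 * 19))
Evaluating step by step:
  17 - 2 = 15
  5 * 19 = 95
  15 * 95 = 1425
Result: 1425

1425


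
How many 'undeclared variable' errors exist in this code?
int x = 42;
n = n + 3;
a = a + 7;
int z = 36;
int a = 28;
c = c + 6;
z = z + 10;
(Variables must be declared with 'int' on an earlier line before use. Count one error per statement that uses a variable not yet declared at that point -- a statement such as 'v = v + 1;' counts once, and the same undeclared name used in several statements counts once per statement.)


Scanning code line by line:
  Line 1: declare 'x' -> declared = ['x']
  Line 2: use 'n' -> ERROR (undeclared)
  Line 3: use 'a' -> ERROR (undeclared)
  Line 4: declare 'z' -> declared = ['x', 'z']
  Line 5: declare 'a' -> declared = ['a', 'x', 'z']
  Line 6: use 'c' -> ERROR (undeclared)
  Line 7: use 'z' -> OK (declared)
Total undeclared variable errors: 3

3


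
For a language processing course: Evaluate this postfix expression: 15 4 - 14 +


Processing tokens left to right:
Push 15, Push 4
Pop 15 and 4, compute 15 - 4 = 11, push 11
Push 14
Pop 11 and 14, compute 11 + 14 = 25, push 25
Stack result: 25

25


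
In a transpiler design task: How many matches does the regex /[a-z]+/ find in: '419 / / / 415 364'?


Pattern: /[a-z]+/ (identifiers)
Input: '419 / / / 415 364'
Scanning for matches:
Total matches: 0

0


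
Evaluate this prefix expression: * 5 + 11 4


Parsing prefix expression: * 5 + 11 4
Step 1: Innermost operation '+ 11 4'
  11 + 4 = 15
Step 2: Outer operation '* 5 [15]'
  5 * 15 = 75

75


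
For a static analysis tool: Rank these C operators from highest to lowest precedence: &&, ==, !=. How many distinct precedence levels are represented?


Looking up precedence for each operator:
  && -> precedence 2
  == -> precedence 3
  != -> precedence 3
Sorted highest to lowest: ==, !=, &&
Distinct precedence values: [3, 2]
Number of distinct levels: 2

2


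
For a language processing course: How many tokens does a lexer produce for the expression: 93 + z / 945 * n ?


Scanning '93 + z / 945 * n'
Token 1: '93' -> integer_literal
Token 2: '+' -> operator
Token 3: 'z' -> identifier
Token 4: '/' -> operator
Token 5: '945' -> integer_literal
Token 6: '*' -> operator
Token 7: 'n' -> identifier
Total tokens: 7

7


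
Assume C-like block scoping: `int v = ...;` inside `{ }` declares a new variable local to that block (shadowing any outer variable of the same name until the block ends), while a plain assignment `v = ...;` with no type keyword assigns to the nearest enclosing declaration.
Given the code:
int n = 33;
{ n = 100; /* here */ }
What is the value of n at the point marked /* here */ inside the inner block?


Analyzing scoping rules:
Outer scope: declares n = 33
Inner block: 'n = 100;' has no type keyword, so it is an assignment to the outer n (no shadowing)
Inside the block, after the assignment -> 100
Result: 100

100


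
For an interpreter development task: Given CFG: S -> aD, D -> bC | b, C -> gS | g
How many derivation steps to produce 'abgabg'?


Grammar: S -> aD, D -> bC | b, C -> gS | g
Deriving 'abgabg':
Step 1: S -> aD => aD
Step 2: D -> bC => abC
Step 3: C -> gS => abgS
Step 4: S -> aD => abgaD
Step 5: D -> bC => abgabC
Step 6: C -> g => abgabg
Total derivation steps: 6

6


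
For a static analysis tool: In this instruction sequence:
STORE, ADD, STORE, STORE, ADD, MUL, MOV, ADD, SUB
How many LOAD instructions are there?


Scanning instruction sequence for LOAD:
  Position 1: STORE
  Position 2: ADD
  Position 3: STORE
  Position 4: STORE
  Position 5: ADD
  Position 6: MUL
  Position 7: MOV
  Position 8: ADD
  Position 9: SUB
Matches at positions: []
Total LOAD count: 0

0


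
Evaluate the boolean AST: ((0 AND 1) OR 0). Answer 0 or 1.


Step 1: Evaluate inner node
  0 AND 1 = 0
Step 2: Evaluate root node
  0 OR 0 = 0

0


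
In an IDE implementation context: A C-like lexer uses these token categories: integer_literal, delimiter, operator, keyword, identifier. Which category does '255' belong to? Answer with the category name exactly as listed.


Token: '255'
Checking categories:
  identifier: no
  integer_literal: YES
  operator: no
  keyword: no
  delimiter: no
Category: integer_literal

integer_literal


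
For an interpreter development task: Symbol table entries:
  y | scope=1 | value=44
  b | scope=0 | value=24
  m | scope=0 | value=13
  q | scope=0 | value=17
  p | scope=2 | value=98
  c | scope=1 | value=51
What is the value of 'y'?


Searching symbol table for 'y':
  y | scope=1 | value=44 <- MATCH
  b | scope=0 | value=24
  m | scope=0 | value=13
  q | scope=0 | value=17
  p | scope=2 | value=98
  c | scope=1 | value=51
Found 'y' at scope 1 with value 44

44


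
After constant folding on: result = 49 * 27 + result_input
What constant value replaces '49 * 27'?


Identifying constant sub-expression:
  Original: result = 49 * 27 + result_input
  49 and 27 are both compile-time constants
  Evaluating: 49 * 27 = 1323
  After folding: result = 1323 + result_input

1323


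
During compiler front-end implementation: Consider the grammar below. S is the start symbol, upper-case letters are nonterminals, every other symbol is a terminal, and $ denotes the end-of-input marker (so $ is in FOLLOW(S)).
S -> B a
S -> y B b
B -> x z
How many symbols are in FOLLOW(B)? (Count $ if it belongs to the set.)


S is the start symbol and does not occur in any rule body, so FOLLOW(S) = {$}.
Examining every occurrence of B in a rule body:
  S -> B a : B is followed by terminal 'a' -> add 'a'
  S -> y B b : B is followed by terminal 'b' -> add 'b'
  B -> x z : B does not occur in the body -> contributes nothing
FOLLOW(B) = {a, b}
Count: 2

2


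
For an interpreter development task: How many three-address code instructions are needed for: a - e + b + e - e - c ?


Expression: a - e + b + e - e - c
Generating three-address code (respecting * over +/- precedence):
  Instruction 1: t1 = a - e
  Instruction 2: t2 = t1 + b
  Instruction 3: t3 = t2 + e
  Instruction 4: t4 = t3 - e
  Instruction 5: t5 = t4 - c
Total instructions: 5

5


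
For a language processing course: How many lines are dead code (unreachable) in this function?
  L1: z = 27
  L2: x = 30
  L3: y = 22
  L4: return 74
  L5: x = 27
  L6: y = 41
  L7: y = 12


Analyzing control flow:
  L1: reachable (before return)
  L2: reachable (before return)
  L3: reachable (before return)
  L4: reachable (return statement)
  L5: DEAD (after return at L4)
  L6: DEAD (after return at L4)
  L7: DEAD (after return at L4)
Return at L4, total lines = 7
Dead lines: L5 through L7
Count: 3

3


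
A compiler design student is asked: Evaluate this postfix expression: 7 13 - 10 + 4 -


Processing tokens left to right:
Push 7, Push 13
Pop 7 and 13, compute 7 - 13 = -6, push -6
Push 10
Pop -6 and 10, compute -6 + 10 = 4, push 4
Push 4
Pop 4 and 4, compute 4 - 4 = 0, push 0
Stack result: 0

0


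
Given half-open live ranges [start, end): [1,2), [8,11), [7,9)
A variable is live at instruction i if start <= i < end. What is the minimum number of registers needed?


Live ranges:
  Var0: [1, 2)
  Var1: [8, 11)
  Var2: [7, 9)
Sweep-line events (position, delta, active):
  pos=1 start -> active=1
  pos=2 end -> active=0
  pos=7 start -> active=1
  pos=8 start -> active=2
  pos=9 end -> active=1
  pos=11 end -> active=0
Maximum simultaneous active: 2
Minimum registers needed: 2

2


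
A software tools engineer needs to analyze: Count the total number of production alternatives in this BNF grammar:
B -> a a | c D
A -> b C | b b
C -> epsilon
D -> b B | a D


Counting alternatives per rule:
  B: 2 alternative(s)
  A: 2 alternative(s)
  C: 1 alternative(s)
  D: 2 alternative(s)
Sum: 2 + 2 + 1 + 2 = 7

7


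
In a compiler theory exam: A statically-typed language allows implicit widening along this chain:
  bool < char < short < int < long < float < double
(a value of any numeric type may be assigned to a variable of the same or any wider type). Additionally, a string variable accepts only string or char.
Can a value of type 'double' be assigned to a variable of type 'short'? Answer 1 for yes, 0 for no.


Target variable type: short
Source value type: double
Numeric ranks: double=6, short=2
Widening allowed iff rank(source) <= rank(target): 6 <= 2? No
Result: 0

0


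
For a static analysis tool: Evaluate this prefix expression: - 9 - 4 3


Parsing prefix expression: - 9 - 4 3
Step 1: Innermost operation '- 4 3'
  4 - 3 = 1
Step 2: Outer operation '- 9 [1]'
  9 - 1 = 8

8


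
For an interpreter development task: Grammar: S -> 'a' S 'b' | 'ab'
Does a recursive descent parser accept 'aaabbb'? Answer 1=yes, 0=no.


Grammar accepts strings of the form a^n b^n (n >= 1)
Word: 'aaabbb'
Counting: 3 a's and 3 b's
Check: 3 == 3? Yes
Derivation (S -> aSb applied 2 time(s), then S -> ab): S => aSb => aaSbb => aaabbb
Accepted

1


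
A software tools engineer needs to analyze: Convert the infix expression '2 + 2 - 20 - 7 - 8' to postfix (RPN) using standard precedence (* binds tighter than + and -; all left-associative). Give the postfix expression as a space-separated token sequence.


Applying the shunting-yard algorithm:
  Operand 2 -> output
  Push '+' onto operator stack -> op-stack: [+]
  Operand 2 -> output
  See '-' (prec 1); top '+' (prec 1) >= it -> pop '+' to output
  Push '-' onto operator stack -> op-stack: [-]
  Operand 20 -> output
  See '-' (prec 1); top '-' (prec 1) >= it -> pop '-' to output
  Push '-' onto operator stack -> op-stack: [-]
  Operand 7 -> output
  See '-' (prec 1); top '-' (prec 1) >= it -> pop '-' to output
  Push '-' onto operator stack -> op-stack: [-]
  Operand 8 -> output
  End of input: pop '-' to output
Postfix result: 2 2 + 20 - 7 - 8 -

2 2 + 20 - 7 - 8 -


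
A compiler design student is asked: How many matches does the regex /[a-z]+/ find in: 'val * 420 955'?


Pattern: /[a-z]+/ (identifiers)
Input: 'val * 420 955'
Scanning for matches:
  Match 1: 'val'
Total matches: 1

1


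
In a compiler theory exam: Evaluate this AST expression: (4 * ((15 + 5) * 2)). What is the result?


Expression: (4 * ((15 + 5) * 2))
Evaluating step by step:
  15 + 5 = 20
  20 * 2 = 40
  4 * 40 = 160
Result: 160

160


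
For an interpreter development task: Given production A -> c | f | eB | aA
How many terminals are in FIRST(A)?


Production: A -> c | f | eB | aA
Examining each alternative for leading terminals:
  A -> c : first terminal = 'c'
  A -> f : first terminal = 'f'
  A -> eB : first terminal = 'e'
  A -> aA : first terminal = 'a'
FIRST(A) = {a, c, e, f}
Count: 4

4


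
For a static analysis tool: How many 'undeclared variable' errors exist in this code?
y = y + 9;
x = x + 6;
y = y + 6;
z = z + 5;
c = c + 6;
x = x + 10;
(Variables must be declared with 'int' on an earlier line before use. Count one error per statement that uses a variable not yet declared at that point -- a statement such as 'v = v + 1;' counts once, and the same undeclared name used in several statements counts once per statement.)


Scanning code line by line:
  Line 1: use 'y' -> ERROR (undeclared)
  Line 2: use 'x' -> ERROR (undeclared)
  Line 3: use 'y' -> ERROR (undeclared)
  Line 4: use 'z' -> ERROR (undeclared)
  Line 5: use 'c' -> ERROR (undeclared)
  Line 6: use 'x' -> ERROR (undeclared)
Total undeclared variable errors: 6

6


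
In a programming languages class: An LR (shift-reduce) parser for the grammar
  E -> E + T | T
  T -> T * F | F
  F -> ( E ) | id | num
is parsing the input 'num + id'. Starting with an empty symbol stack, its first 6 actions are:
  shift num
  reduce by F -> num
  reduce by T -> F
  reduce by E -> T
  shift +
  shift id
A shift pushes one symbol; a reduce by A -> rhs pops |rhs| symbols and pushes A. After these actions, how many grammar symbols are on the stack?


Tracking the symbol stack through each action:
  Action 1: shift 'num' : push -> stack = [num] (size 1)
  Action 2: reduce by F -> num : pop 1, push F -> stack = [F] (size 1)
  Action 3: reduce by T -> F : pop 1, push T -> stack = [T] (size 1)
  Action 4: reduce by E -> T : pop 1, push E -> stack = [E] (size 1)
  Action 5: shift '+' : push -> stack = [E, +] (size 2)
  Action 6: shift 'id' : push -> stack = [E, +, id] (size 3)
Final stack size: 3

3


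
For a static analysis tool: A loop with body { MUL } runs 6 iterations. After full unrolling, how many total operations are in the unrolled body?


Loop body operations: MUL (1 op per iteration)
Unrolling 6 iterations:
  Iteration 1: MUL (1 ops)
  Iteration 2: MUL (1 ops)
  Iteration 3: MUL (1 ops)
  Iteration 4: MUL (1 ops)
  Iteration 5: MUL (1 ops)
  Iteration 6: MUL (1 ops)
Total: 6 iterations * 1 ops/iter = 6 operations

6


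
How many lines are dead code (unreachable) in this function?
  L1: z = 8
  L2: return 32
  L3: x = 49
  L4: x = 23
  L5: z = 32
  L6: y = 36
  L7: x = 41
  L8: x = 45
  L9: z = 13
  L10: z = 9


Analyzing control flow:
  L1: reachable (before return)
  L2: reachable (return statement)
  L3: DEAD (after return at L2)
  L4: DEAD (after return at L2)
  L5: DEAD (after return at L2)
  L6: DEAD (after return at L2)
  L7: DEAD (after return at L2)
  L8: DEAD (after return at L2)
  L9: DEAD (after return at L2)
  L10: DEAD (after return at L2)
Return at L2, total lines = 10
Dead lines: L3 through L10
Count: 8

8


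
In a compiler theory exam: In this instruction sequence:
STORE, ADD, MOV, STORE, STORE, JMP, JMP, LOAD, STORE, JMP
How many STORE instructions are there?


Scanning instruction sequence for STORE:
  Position 1: STORE <- MATCH
  Position 2: ADD
  Position 3: MOV
  Position 4: STORE <- MATCH
  Position 5: STORE <- MATCH
  Position 6: JMP
  Position 7: JMP
  Position 8: LOAD
  Position 9: STORE <- MATCH
  Position 10: JMP
Matches at positions: [1, 4, 5, 9]
Total STORE count: 4

4


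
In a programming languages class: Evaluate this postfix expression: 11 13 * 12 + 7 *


Processing tokens left to right:
Push 11, Push 13
Pop 11 and 13, compute 11 * 13 = 143, push 143
Push 12
Pop 143 and 12, compute 143 + 12 = 155, push 155
Push 7
Pop 155 and 7, compute 155 * 7 = 1085, push 1085
Stack result: 1085

1085


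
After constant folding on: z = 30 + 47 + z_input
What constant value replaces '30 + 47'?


Identifying constant sub-expression:
  Original: z = 30 + 47 + z_input
  30 and 47 are both compile-time constants
  Evaluating: 30 + 47 = 77
  After folding: z = 77 + z_input

77


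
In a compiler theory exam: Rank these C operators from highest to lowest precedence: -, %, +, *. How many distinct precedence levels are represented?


Looking up precedence for each operator:
  - -> precedence 5
  % -> precedence 6
  + -> precedence 5
  * -> precedence 6
Sorted highest to lowest: %, *, -, +
Distinct precedence values: [6, 5]
Number of distinct levels: 2

2


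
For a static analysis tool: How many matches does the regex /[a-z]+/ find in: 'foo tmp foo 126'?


Pattern: /[a-z]+/ (identifiers)
Input: 'foo tmp foo 126'
Scanning for matches:
  Match 1: 'foo'
  Match 2: 'tmp'
  Match 3: 'foo'
Total matches: 3

3


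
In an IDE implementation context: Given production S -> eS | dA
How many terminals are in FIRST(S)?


Production: S -> eS | dA
Examining each alternative for leading terminals:
  S -> eS : first terminal = 'e'
  S -> dA : first terminal = 'd'
FIRST(S) = {d, e}
Count: 2

2


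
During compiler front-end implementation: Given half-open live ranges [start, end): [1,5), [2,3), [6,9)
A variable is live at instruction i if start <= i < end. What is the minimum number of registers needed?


Live ranges:
  Var0: [1, 5)
  Var1: [2, 3)
  Var2: [6, 9)
Sweep-line events (position, delta, active):
  pos=1 start -> active=1
  pos=2 start -> active=2
  pos=3 end -> active=1
  pos=5 end -> active=0
  pos=6 start -> active=1
  pos=9 end -> active=0
Maximum simultaneous active: 2
Minimum registers needed: 2

2


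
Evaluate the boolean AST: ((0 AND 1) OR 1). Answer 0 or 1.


Step 1: Evaluate inner node
  0 AND 1 = 0
Step 2: Evaluate root node
  0 OR 1 = 1

1


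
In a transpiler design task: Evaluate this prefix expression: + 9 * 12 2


Parsing prefix expression: + 9 * 12 2
Step 1: Innermost operation '* 12 2'
  12 * 2 = 24
Step 2: Outer operation '+ 9 [24]'
  9 + 24 = 33

33


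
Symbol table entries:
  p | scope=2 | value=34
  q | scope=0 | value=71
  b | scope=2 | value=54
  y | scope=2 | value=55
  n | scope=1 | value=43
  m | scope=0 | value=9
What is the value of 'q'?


Searching symbol table for 'q':
  p | scope=2 | value=34
  q | scope=0 | value=71 <- MATCH
  b | scope=2 | value=54
  y | scope=2 | value=55
  n | scope=1 | value=43
  m | scope=0 | value=9
Found 'q' at scope 0 with value 71

71


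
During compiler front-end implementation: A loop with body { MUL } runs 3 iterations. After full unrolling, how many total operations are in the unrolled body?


Loop body operations: MUL (1 op per iteration)
Unrolling 3 iterations:
  Iteration 1: MUL (1 ops)
  Iteration 2: MUL (1 ops)
  Iteration 3: MUL (1 ops)
Total: 3 iterations * 1 ops/iter = 3 operations

3


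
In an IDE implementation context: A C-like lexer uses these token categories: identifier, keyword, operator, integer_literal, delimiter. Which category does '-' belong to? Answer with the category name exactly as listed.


Token: '-'
Checking categories:
  identifier: no
  integer_literal: no
  operator: YES
  keyword: no
  delimiter: no
Category: operator

operator


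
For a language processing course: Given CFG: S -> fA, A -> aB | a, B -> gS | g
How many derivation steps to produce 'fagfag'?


Grammar: S -> fA, A -> aB | a, B -> gS | g
Deriving 'fagfag':
Step 1: S -> fA => fA
Step 2: A -> aB => faB
Step 3: B -> gS => fagS
Step 4: S -> fA => fagfA
Step 5: A -> aB => fagfaB
Step 6: B -> g => fagfag
Total derivation steps: 6

6


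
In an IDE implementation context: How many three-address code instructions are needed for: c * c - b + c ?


Expression: c * c - b + c
Generating three-address code (respecting * over +/- precedence):
  Instruction 1: t1 = c * c
  Instruction 2: t2 = t1 - b
  Instruction 3: t3 = t2 + c
Total instructions: 3

3


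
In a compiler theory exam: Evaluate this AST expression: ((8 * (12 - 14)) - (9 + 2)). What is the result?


Expression: ((8 * (12 - 14)) - (9 + 2))
Evaluating step by step:
  12 - 14 = -2
  8 * -2 = -16
  9 + 2 = 11
  -16 - 11 = -27
Result: -27

-27


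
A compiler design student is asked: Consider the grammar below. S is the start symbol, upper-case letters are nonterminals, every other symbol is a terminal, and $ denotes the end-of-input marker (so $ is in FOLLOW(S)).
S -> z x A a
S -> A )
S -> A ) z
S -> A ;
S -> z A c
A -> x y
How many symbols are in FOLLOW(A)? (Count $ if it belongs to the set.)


S is the start symbol and does not occur in any rule body, so FOLLOW(S) = {$}.
Examining every occurrence of A in a rule body:
  S -> z x A a : A is followed by terminal 'a' -> add 'a'
  S -> A ) : A is followed by terminal ')' -> add ')'
  S -> A ) z : A is followed by terminal ')' -> add ')' (already in the set)
  S -> A ; : A is followed by terminal ';' -> add ';'
  S -> z A c : A is followed by terminal 'c' -> add 'c'
  A -> x y : A does not occur in the body -> contributes nothing
FOLLOW(A) = {), ;, a, c}
Count: 4

4


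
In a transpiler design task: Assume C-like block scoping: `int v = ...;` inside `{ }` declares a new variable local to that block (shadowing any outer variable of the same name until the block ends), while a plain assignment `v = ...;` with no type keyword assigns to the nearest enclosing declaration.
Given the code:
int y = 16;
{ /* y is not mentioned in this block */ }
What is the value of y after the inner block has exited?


Analyzing scoping rules:
Outer scope: declares y = 16
Inner block: y is neither redeclared nor assigned -> unchanged
After the block -> 16
Result: 16

16


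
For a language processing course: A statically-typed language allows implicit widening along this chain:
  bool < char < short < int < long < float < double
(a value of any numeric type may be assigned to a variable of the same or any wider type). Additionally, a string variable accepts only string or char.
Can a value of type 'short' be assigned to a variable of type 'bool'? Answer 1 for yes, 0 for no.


Target variable type: bool
Source value type: short
Numeric ranks: short=2, bool=0
Widening allowed iff rank(source) <= rank(target): 2 <= 0? No
Result: 0

0


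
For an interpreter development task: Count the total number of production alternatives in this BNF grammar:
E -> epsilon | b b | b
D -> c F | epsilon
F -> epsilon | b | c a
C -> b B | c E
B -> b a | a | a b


Counting alternatives per rule:
  E: 3 alternative(s)
  D: 2 alternative(s)
  F: 3 alternative(s)
  C: 2 alternative(s)
  B: 3 alternative(s)
Sum: 3 + 2 + 3 + 2 + 3 = 13

13


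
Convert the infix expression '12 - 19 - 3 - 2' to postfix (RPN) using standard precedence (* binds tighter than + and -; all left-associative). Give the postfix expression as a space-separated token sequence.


Applying the shunting-yard algorithm:
  Operand 12 -> output
  Push '-' onto operator stack -> op-stack: [-]
  Operand 19 -> output
  See '-' (prec 1); top '-' (prec 1) >= it -> pop '-' to output
  Push '-' onto operator stack -> op-stack: [-]
  Operand 3 -> output
  See '-' (prec 1); top '-' (prec 1) >= it -> pop '-' to output
  Push '-' onto operator stack -> op-stack: [-]
  Operand 2 -> output
  End of input: pop '-' to output
Postfix result: 12 19 - 3 - 2 -

12 19 - 3 - 2 -


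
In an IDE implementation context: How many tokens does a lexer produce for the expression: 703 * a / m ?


Scanning '703 * a / m'
Token 1: '703' -> integer_literal
Token 2: '*' -> operator
Token 3: 'a' -> identifier
Token 4: '/' -> operator
Token 5: 'm' -> identifier
Total tokens: 5

5


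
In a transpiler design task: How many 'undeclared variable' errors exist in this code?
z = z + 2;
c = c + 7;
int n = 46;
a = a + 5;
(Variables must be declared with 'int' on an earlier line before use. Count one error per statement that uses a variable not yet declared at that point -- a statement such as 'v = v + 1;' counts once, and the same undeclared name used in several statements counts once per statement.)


Scanning code line by line:
  Line 1: use 'z' -> ERROR (undeclared)
  Line 2: use 'c' -> ERROR (undeclared)
  Line 3: declare 'n' -> declared = ['n']
  Line 4: use 'a' -> ERROR (undeclared)
Total undeclared variable errors: 3

3
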